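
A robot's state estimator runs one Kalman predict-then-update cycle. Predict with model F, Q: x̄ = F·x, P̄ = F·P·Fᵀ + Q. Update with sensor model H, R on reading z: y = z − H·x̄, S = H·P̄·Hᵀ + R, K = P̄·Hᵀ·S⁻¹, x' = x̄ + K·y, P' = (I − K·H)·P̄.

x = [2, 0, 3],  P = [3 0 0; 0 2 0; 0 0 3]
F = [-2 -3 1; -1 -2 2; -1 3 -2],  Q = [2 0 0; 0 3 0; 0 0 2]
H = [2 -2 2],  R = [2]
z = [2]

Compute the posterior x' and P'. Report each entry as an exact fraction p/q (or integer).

x' = [-305/109, -208/109, 192/109]
P' = [3717/109 2294/109 -1430/109; 2294/109 1776/109 -541/109; -1430/109 -541/109 927/109]

x̄ = F·x = [-1, 4, -8]
P̄ = F·P·Fᵀ + Q = [35 24 -18; 24 26 -21; -18 -21 35]
y = z − H·x̄ = [28]
S = H·P̄·Hᵀ + R = [218]
K = P̄·Hᵀ·S⁻¹ = [-7/109; -23/109; 38/109]
x' = x̄ + K·y = [-305/109, -208/109, 192/109]
P' = (I − K·H)·P̄ = [3717/109 2294/109 -1430/109; 2294/109 1776/109 -541/109; -1430/109 -541/109 927/109]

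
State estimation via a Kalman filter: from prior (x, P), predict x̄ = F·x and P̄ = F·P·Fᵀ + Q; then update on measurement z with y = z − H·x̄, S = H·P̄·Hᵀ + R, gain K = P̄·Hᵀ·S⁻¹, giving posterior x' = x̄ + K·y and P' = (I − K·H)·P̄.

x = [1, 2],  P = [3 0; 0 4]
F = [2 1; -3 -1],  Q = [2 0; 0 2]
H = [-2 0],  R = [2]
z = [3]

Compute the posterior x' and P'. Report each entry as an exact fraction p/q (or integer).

x̄ = F·x = [4, -5]
P̄ = F·P·Fᵀ + Q = [18 -22; -22 33]
y = z − H·x̄ = [11]
S = H·P̄·Hᵀ + R = [74]
K = P̄·Hᵀ·S⁻¹ = [-18/37; 22/37]
x' = x̄ + K·y = [-50/37, 57/37]
P' = (I − K·H)·P̄ = [18/37 -22/37; -22/37 253/37]

x' = [-50/37, 57/37]
P' = [18/37 -22/37; -22/37 253/37]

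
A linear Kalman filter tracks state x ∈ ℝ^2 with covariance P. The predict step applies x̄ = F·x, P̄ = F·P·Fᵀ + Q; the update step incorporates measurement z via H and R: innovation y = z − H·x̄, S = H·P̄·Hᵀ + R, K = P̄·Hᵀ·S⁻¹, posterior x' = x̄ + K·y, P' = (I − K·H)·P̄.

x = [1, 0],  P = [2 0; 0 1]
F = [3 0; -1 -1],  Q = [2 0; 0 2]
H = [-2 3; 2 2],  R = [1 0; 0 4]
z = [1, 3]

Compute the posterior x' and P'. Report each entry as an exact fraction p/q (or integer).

x̄ = F·x = [3, -1]
P̄ = F·P·Fᵀ + Q = [20 -6; -6 5]
y = z − H·x̄ = [10, -1]
S = H·P̄·Hᵀ + R = [198 -62; -62 56]
K = P̄·Hᵀ·S⁻¹ = [-378/1811 487/1811; 347/1811 639/3622]
x' = x̄ + K·y = [1166/1811, 2679/3622]
P' = (I − K·H)·P̄ = [660/1811 314/1811; 314/1811 325/1811]

x' = [1166/1811, 2679/3622]
P' = [660/1811 314/1811; 314/1811 325/1811]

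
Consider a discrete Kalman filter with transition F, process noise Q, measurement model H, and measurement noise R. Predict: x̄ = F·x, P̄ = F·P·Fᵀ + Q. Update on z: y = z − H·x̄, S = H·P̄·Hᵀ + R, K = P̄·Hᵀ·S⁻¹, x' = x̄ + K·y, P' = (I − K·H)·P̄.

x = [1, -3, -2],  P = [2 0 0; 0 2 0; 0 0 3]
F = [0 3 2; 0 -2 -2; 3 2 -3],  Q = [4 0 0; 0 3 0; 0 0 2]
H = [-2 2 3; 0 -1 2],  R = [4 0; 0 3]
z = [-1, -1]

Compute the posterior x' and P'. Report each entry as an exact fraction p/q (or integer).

x' = [-75879/77983, -26603/155966, -59482/77983]
P' = [287802/77983 115004/77983 94636/77983; 115004/77983 208883/155966 24611/77983; 94636/77983 24611/77983 55738/77983]

x̄ = F·x = [-13, 10, 3]
P̄ = F·P·Fᵀ + Q = [34 -24 -6; -24 23 10; -6 10 55]
y = z − H·x̄ = [-56, 3]
S = H·P̄·Hᵀ + R = [1111 270; 270 206]
K = P̄·Hᵀ·S⁻¹ = [-15422/77983 24756/77983; 13177/77983 -36813/155966; 6791/77983 28955/77983]
x' = x̄ + K·y = [-75879/77983, -26603/155966, -59482/77983]
P' = (I − K·H)·P̄ = [287802/77983 115004/77983 94636/77983; 115004/77983 208883/155966 24611/77983; 94636/77983 24611/77983 55738/77983]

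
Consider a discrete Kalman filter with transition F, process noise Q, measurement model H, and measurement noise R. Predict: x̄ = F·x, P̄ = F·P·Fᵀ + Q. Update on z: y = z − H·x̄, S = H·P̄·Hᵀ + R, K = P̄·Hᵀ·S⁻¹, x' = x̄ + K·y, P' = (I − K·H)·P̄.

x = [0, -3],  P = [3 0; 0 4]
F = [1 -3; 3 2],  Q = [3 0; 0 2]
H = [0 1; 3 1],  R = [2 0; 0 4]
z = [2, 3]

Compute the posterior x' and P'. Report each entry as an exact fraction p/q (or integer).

x' = [8205/15839, 78/47]
P' = [10326/15839 -30/47; -30/47 90/47]

x̄ = F·x = [9, -6]
P̄ = F·P·Fᵀ + Q = [42 -15; -15 45]
y = z − H·x̄ = [8, -18]
S = H·P̄·Hᵀ + R = [47 0; 0 337]
K = P̄·Hᵀ·S⁻¹ = [-15/47 111/337; 45/47 0]
x' = x̄ + K·y = [8205/15839, 78/47]
P' = (I − K·H)·P̄ = [10326/15839 -30/47; -30/47 90/47]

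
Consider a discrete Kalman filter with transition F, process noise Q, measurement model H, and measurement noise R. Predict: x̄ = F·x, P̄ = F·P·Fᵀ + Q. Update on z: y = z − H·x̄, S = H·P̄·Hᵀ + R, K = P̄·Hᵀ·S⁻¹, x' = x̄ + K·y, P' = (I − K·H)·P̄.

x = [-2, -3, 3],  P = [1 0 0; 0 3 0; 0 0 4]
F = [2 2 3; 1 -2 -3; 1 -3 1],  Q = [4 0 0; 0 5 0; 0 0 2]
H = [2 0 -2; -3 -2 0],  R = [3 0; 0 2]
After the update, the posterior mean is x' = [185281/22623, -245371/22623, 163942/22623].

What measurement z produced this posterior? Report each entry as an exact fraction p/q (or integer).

z = [2, -3]

x̄ = F·x = [-1, -5, 10]
P̄ = F·P·Fᵀ + Q = [56 -46 -4; -46 54 7; -4 7 34]
S = H·P̄·Hᵀ + R = [395 -148; -148 170]
K = P̄·Hᵀ·S⁻¹ = [4576/22623 -6130/22623; -6790/22623 -1919/22623; -6608/22623 -6019/22623]
x' − x̄ = [207904/22623, -132256/22623, -62288/22623] = K·y
y = (KᵀK)⁻¹·Kᵀ·(x' − x̄) = [24, -16]
z = y + H·x̄ = [24, -16] + [-22, 13] = [2, -3]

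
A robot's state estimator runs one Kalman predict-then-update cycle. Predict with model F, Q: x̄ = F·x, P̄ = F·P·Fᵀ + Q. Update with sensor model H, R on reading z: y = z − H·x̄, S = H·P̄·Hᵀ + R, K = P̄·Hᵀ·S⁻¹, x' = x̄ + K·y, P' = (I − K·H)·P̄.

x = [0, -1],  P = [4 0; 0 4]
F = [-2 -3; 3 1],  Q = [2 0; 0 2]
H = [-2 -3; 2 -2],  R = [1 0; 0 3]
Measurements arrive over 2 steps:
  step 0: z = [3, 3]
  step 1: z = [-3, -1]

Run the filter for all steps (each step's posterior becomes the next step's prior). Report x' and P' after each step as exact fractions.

step 0: x̄ = F·x = [3, -1]
step 0: P̄ = F·P·Fᵀ + Q = [54 -36; -36 42]
step 0: y = z − H·x̄ = [6, -5]
step 0: S = H·P̄·Hᵀ + R = [163 108; 108 675]
step 0: K = P̄·Hᵀ·S⁻¹ = [-720/3643 3260/10929; -726/3643 -6532/32787]
step 0: x' = x̄ + K·y = [3527/10929, -39331/32787]
step 0: P' = (I − K·H)·P̄ = [1122/3643 -508/3643; -508/3643 1742/10929]
step 1: x̄ = F·x = [10759/3643, -7588/32787]
step 1: P̄ = F·P·Fᵀ + Q = [10904/3643 -2886/3643; -2886/3643 44750/10929]
step 1: y = z − H·x̄ = [24179/10929, -241625/32787]
step 1: S = H·P̄·Hᵀ + R = [146877/3643 51656/3643; 51656/3643 411899/10929]
step 1: K = P̄·Hᵀ·S⁻¹ = [-532006/2881881 259684/960627; -2892482/14409405 -882832/4803135]
step 1: x' = x̄ + K·y = [4778741/8645643, 29352394/43228215]
step 1: P' = (I − K·H)·P̄ = [807548/2881881 -361030/2881881; -361030/2881881 2167594/14409405]

step 0: x' = [3527/10929, -39331/32787], P' = [1122/3643 -508/3643; -508/3643 1742/10929]
step 1: x' = [4778741/8645643, 29352394/43228215], P' = [807548/2881881 -361030/2881881; -361030/2881881 2167594/14409405]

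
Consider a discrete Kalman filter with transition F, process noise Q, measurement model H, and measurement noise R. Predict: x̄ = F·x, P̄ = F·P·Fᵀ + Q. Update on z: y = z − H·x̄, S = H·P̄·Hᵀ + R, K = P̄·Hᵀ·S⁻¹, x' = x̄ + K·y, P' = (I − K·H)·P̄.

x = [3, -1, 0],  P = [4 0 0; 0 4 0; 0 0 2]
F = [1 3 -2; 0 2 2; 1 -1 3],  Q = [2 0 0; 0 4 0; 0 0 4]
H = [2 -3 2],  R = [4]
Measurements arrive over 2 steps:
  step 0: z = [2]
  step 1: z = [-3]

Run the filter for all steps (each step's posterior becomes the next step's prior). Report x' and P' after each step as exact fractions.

step 0: x' = [-9/11, 1, 38/11], P' = [541/11 19 -226/11; 19 17 6; -226/11 6 326/11]
step 1: x' = [900/563, 3042/563, 8426/1689], P' = [91284/563 84556/563 107978/1689; 84556/563 85056/563 128348/1689; 107978/1689 128348/1689 251392/5067]

step 0: x̄ = F·x = [0, -2, 4]
step 0: P̄ = F·P·Fᵀ + Q = [50 16 -20; 16 28 4; -20 4 30]
step 0: y = z − H·x̄ = [-12]
step 0: S = H·P̄·Hᵀ + R = [176]
step 0: K = P̄·Hᵀ·S⁻¹ = [3/44; -1/4; 1/22]
step 0: x' = x̄ + K·y = [-9/11, 1, 38/11]
step 0: P' = (I − K·H)·P̄ = [541/11 19 -226/11; 19 17 6; -226/11 6 326/11]
step 1: x̄ = F·x = [-52/11, 98/11, 94/11]
step 1: P̄ = F·P·Fᵀ + Q = [4916/11 -84/11 -1058/11; -84/11 2624/11 1812/11; -1058/11 1812/11 1536/11]
step 1: y = z − H·x̄ = [177/11]
step 1: S = H·P̄·Hᵀ + R = [20268/11]
step 1: K = P̄·Hᵀ·S⁻¹ = [664/1689; -368/1689; -1120/5067]
step 1: x' = x̄ + K·y = [900/563, 3042/563, 8426/1689]
step 1: P' = (I − K·H)·P̄ = [91284/563 84556/563 107978/1689; 84556/563 85056/563 128348/1689; 107978/1689 128348/1689 251392/5067]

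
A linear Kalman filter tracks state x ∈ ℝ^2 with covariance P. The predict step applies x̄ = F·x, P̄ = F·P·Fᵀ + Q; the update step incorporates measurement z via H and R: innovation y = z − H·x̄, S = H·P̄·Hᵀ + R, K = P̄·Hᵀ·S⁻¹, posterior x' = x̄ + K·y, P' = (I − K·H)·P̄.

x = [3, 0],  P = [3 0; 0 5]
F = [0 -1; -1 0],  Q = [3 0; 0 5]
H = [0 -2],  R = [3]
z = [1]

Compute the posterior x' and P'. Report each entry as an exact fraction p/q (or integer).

x̄ = F·x = [0, -3]
P̄ = F·P·Fᵀ + Q = [8 0; 0 8]
y = z − H·x̄ = [-5]
S = H·P̄·Hᵀ + R = [35]
K = P̄·Hᵀ·S⁻¹ = [0; -16/35]
x' = x̄ + K·y = [0, -5/7]
P' = (I − K·H)·P̄ = [8 0; 0 24/35]

x' = [0, -5/7]
P' = [8 0; 0 24/35]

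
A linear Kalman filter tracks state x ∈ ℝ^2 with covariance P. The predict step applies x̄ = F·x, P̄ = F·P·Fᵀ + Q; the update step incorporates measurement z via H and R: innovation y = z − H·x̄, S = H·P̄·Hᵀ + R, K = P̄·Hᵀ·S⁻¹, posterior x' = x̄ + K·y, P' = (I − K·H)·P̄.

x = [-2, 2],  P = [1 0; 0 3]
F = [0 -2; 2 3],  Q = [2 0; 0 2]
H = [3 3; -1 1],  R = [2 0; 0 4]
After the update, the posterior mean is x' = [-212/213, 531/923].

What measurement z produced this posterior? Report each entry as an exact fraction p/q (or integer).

z = [-1, 1]

x̄ = F·x = [-4, 2]
P̄ = F·P·Fᵀ + Q = [14 -18; -18 33]
S = H·P̄·Hᵀ + R = [101 57; 57 87]
K = P̄·Hᵀ·S⁻¹ = [10/71 -98/213; 168/923 431/923]
x' − x̄ = [640/213, -1315/923] = K·y
y = (KᵀK)⁻¹·Kᵀ·(x' − x̄) = [5, -5]
z = y + H·x̄ = [5, -5] + [-6, 6] = [-1, 1]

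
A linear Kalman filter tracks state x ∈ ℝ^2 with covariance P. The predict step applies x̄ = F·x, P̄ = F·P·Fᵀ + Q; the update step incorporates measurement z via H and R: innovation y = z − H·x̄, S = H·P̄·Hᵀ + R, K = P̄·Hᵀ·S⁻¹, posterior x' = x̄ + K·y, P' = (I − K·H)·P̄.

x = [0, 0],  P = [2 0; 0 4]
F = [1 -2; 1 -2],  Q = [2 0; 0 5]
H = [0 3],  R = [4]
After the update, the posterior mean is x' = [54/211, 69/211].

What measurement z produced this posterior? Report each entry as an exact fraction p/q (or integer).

z = [1]

x̄ = F·x = [0, 0]
P̄ = F·P·Fᵀ + Q = [20 18; 18 23]
S = H·P̄·Hᵀ + R = [211]
K = P̄·Hᵀ·S⁻¹ = [54/211; 69/211]
x' − x̄ = [54/211, 69/211] = K·y
y = (KᵀK)⁻¹·Kᵀ·(x' − x̄) = [1]
z = y + H·x̄ = [1] + [0] = [1]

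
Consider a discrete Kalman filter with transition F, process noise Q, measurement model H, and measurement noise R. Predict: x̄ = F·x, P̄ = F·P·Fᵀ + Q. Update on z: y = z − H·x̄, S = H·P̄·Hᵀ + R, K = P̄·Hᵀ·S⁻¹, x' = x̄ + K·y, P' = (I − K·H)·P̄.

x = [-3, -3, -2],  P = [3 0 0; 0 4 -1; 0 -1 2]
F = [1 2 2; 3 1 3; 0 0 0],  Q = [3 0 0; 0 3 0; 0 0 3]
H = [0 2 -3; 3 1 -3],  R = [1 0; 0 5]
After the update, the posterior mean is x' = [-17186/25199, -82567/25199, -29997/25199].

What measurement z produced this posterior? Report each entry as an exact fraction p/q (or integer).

x̄ = F·x = [-13, -18, 0]
P̄ = F·P·Fᵀ + Q = [22 21 0; 21 46 0; 0 0 3]
S = H·P̄·Hᵀ + R = [212 245; 245 402]
K = P̄·Hᵀ·S⁻¹ = [-4431/25199 8154/25199; 10279/25199 568/25199; -1413/25199 297/25199]
x' − x̄ = [310401/25199, 371015/25199, -29997/25199] = K·y
y = (KᵀK)⁻¹·Kᵀ·(x' − x̄) = [33, 56]
z = y + H·x̄ = [33, 56] + [-36, -57] = [-3, -1]

z = [-3, -1]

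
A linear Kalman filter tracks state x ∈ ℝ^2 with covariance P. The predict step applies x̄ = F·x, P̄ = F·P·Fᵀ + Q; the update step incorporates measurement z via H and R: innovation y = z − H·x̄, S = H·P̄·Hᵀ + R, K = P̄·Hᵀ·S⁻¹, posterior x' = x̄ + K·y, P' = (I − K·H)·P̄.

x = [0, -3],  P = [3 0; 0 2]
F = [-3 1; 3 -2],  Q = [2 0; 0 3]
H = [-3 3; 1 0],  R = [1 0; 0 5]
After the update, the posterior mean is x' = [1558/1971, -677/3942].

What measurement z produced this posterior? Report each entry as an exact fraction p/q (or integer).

z = [-3, -2]

x̄ = F·x = [-3, 6]
P̄ = F·P·Fᵀ + Q = [31 -31; -31 38]
S = H·P̄·Hᵀ + R = [1180 -186; -186 36]
K = P̄·Hᵀ·S⁻¹ = [-155/1314 496/1971; 281/1314 961/3942]
x' − x̄ = [7471/1971, -24329/3942] = K·y
y = (KᵀK)⁻¹·Kᵀ·(x' − x̄) = [-30, 1]
z = y + H·x̄ = [-30, 1] + [27, -3] = [-3, -2]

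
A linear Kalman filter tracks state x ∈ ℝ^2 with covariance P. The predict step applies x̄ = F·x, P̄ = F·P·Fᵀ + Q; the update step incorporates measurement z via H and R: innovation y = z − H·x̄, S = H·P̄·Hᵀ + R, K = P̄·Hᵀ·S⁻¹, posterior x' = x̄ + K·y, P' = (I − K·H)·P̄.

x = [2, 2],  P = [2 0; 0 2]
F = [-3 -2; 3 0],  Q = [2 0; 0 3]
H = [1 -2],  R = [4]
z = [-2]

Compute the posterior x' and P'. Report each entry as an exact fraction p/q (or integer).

x' = [-150/47, -18/47]
P' = [292/47 114/47; 114/47 87/47]

x̄ = F·x = [-10, 6]
P̄ = F·P·Fᵀ + Q = [28 -18; -18 21]
y = z − H·x̄ = [20]
S = H·P̄·Hᵀ + R = [188]
K = P̄·Hᵀ·S⁻¹ = [16/47; -15/47]
x' = x̄ + K·y = [-150/47, -18/47]
P' = (I − K·H)·P̄ = [292/47 114/47; 114/47 87/47]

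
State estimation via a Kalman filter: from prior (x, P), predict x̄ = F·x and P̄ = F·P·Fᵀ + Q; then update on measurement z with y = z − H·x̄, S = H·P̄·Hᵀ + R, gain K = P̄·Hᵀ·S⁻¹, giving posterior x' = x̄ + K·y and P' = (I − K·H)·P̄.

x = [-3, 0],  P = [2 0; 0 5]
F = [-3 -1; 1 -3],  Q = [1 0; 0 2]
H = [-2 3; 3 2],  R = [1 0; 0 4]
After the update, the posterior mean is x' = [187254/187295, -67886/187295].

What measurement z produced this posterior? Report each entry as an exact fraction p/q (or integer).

z = [-3, 2]

x̄ = F·x = [9, -3]
P̄ = F·P·Fᵀ + Q = [24 9; 9 49]
S = H·P̄·Hᵀ + R = [430 195; 195 524]
K = P̄·Hᵀ·S⁻¹ = [-28554/187295 8559/37459; 43221/187295 5719/37459]
x' − x̄ = [-1498401/187295, 493999/187295] = K·y
y = (KᵀK)⁻¹·Kᵀ·(x' − x̄) = [24, -19]
z = y + H·x̄ = [24, -19] + [-27, 21] = [-3, 2]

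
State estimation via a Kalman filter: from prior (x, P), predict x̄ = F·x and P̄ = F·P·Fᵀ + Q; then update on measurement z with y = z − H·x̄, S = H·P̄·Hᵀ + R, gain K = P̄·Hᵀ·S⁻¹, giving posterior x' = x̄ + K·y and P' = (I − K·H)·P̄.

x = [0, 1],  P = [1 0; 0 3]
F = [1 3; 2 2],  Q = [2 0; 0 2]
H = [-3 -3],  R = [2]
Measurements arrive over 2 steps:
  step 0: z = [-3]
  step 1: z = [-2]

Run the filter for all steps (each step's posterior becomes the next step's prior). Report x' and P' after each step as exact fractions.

step 0: x̄ = F·x = [3, 2]
step 0: P̄ = F·P·Fᵀ + Q = [30 20; 20 18]
step 0: y = z − H·x̄ = [12]
step 0: S = H·P̄·Hᵀ + R = [794]
step 0: K = P̄·Hᵀ·S⁻¹ = [-75/397; -57/397]
step 0: x' = x̄ + K·y = [291/397, 110/397]
step 0: P' = (I − K·H)·P̄ = [660/397 -610/397; -610/397 648/397]
step 1: x̄ = F·x = [621/397, 802/397]
step 1: P̄ = F·P·Fᵀ + Q = [3626/397 328/397; 328/397 1146/397]
step 1: y = z − H·x̄ = [3475/397]
step 1: S = H·P̄·Hᵀ + R = [49646/397]
step 1: K = P̄·Hᵀ·S⁻¹ = [-5931/24823; -2211/24823]
step 1: x' = x̄ + K·y = [-13086/24823, 30793/24823]
step 1: P' = (I − K·H)·P̄ = [49508/24823 -45554/24823; -45554/24823 47028/24823]

step 0: x' = [291/397, 110/397], P' = [660/397 -610/397; -610/397 648/397]
step 1: x' = [-13086/24823, 30793/24823], P' = [49508/24823 -45554/24823; -45554/24823 47028/24823]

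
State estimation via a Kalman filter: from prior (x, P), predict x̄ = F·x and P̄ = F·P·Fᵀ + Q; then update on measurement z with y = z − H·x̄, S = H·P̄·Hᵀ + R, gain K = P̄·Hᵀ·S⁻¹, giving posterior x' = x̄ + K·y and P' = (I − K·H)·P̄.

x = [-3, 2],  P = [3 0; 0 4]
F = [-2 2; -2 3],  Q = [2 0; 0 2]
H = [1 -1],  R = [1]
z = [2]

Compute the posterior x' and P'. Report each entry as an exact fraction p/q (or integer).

x̄ = F·x = [10, 12]
P̄ = F·P·Fᵀ + Q = [30 36; 36 50]
y = z − H·x̄ = [4]
S = H·P̄·Hᵀ + R = [9]
K = P̄·Hᵀ·S⁻¹ = [-2/3; -14/9]
x' = x̄ + K·y = [22/3, 52/9]
P' = (I − K·H)·P̄ = [26 80/3; 80/3 254/9]

x' = [22/3, 52/9]
P' = [26 80/3; 80/3 254/9]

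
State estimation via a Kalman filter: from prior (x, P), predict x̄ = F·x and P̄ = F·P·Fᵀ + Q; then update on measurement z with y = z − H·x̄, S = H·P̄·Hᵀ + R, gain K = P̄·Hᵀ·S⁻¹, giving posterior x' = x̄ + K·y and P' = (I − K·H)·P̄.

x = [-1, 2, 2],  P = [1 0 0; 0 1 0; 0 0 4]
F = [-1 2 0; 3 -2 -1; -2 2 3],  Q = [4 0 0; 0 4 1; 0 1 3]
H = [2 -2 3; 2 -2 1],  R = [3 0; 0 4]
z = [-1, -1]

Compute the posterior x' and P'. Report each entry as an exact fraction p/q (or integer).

x̄ = F·x = [5, -9, 12]
P̄ = F·P·Fᵀ + Q = [9 -7 6; -7 21 -21; 6 -21 47]
y = z − H·x̄ = [-65, -41]
S = H·P̄·Hᵀ + R = [926 533; 533 335]
K = P̄·Hᵀ·S⁻¹ = [-1168/8707 2846/8707; 392/8707 -2625/8707; 11492/26121 -10409/26121]
x' = x̄ + K·y = [2769/8707, 3782/8707, -2253/8707]
P' = (I − K·H)·P̄ = [28615/8707 19201/8707 -7444/8707; 19201/8707 27370/8707 5838/8707; -7444/8707 5838/8707 38056/26121]

x' = [2769/8707, 3782/8707, -2253/8707]
P' = [28615/8707 19201/8707 -7444/8707; 19201/8707 27370/8707 5838/8707; -7444/8707 5838/8707 38056/26121]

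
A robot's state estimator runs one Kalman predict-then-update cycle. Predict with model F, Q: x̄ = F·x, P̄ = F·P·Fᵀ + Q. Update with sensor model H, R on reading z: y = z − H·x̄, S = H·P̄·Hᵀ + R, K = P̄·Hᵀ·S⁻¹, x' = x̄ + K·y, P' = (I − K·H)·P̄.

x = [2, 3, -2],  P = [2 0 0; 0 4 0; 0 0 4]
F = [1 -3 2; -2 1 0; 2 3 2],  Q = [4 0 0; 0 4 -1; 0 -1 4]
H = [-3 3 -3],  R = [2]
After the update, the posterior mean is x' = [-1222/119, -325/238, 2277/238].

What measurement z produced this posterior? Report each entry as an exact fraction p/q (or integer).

x̄ = F·x = [-11, -1, 9]
P̄ = F·P·Fᵀ + Q = [58 -16 -16; -16 16 3; -16 3 64]
S = H·P̄·Hᵀ + R = [1190]
K = P̄·Hᵀ·S⁻¹ = [-87/595; 87/1190; -27/238]
x' − x̄ = [87/119, -87/238, 135/238] = K·y
y = (KᵀK)⁻¹·Kᵀ·(x' − x̄) = [-5]
z = y + H·x̄ = [-5] + [3] = [-2]

z = [-2]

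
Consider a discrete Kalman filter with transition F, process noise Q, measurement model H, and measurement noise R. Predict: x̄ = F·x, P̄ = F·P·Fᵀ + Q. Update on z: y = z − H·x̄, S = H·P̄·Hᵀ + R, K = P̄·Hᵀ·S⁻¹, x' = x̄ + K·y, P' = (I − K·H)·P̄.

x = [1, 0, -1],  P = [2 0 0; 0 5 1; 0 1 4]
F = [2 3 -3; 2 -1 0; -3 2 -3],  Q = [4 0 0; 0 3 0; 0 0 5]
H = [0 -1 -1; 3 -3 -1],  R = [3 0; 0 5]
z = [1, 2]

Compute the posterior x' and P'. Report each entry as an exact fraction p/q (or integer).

x' = [16697/8388, 20045/8388, -13525/4194]
P' = [55631/8388 73223/8388 -32383/4194; 73223/8388 110879/8388 -55009/4194; -32383/4194 -55009/4194 33119/2097]

x̄ = F·x = [5, 2, 0]
P̄ = F·P·Fᵀ + Q = [75 -4 39; -4 16 -19; 39 -19 67]
y = z − H·x̄ = [3, -7]
S = H·P̄·Hᵀ + R = [48 -66; -66 615]
K = P̄·Hᵀ·S⁻¹ = [-2819/8388 1199/4194; -287/8388 -295/4194; -3743/4194 164/2097]
x' = x̄ + K·y = [16697/8388, 20045/8388, -13525/4194]
P' = (I − K·H)·P̄ = [55631/8388 73223/8388 -32383/4194; 73223/8388 110879/8388 -55009/4194; -32383/4194 -55009/4194 33119/2097]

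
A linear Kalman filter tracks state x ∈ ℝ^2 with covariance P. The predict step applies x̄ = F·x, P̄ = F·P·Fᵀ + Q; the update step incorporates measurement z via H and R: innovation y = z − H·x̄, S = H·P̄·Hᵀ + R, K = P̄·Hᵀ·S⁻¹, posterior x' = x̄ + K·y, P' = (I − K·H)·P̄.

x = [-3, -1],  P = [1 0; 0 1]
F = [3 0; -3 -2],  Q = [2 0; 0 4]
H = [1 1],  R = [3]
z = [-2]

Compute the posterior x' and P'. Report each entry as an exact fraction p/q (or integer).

x' = [-125/13, 111/13]
P' = [139/13 -133/13; -133/13 157/13]

x̄ = F·x = [-9, 11]
P̄ = F·P·Fᵀ + Q = [11 -9; -9 17]
y = z − H·x̄ = [-4]
S = H·P̄·Hᵀ + R = [13]
K = P̄·Hᵀ·S⁻¹ = [2/13; 8/13]
x' = x̄ + K·y = [-125/13, 111/13]
P' = (I − K·H)·P̄ = [139/13 -133/13; -133/13 157/13]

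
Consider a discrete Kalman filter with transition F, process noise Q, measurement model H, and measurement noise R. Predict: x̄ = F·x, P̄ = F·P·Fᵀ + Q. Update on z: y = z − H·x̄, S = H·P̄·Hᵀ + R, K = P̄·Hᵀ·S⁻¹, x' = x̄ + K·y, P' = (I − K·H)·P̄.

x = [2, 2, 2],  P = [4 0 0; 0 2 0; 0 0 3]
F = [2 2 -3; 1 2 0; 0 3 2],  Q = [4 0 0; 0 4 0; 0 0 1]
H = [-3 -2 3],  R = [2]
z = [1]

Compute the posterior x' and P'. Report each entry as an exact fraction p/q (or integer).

x̄ = F·x = [2, 6, 10]
P̄ = F·P·Fᵀ + Q = [55 16 -6; 16 16 12; -6 12 31]
y = z − H·x̄ = [-11]
S = H·P̄·Hᵀ + R = [996]
K = P̄·Hᵀ·S⁻¹ = [-215/996; -11/249; 29/332]
x' = x̄ + K·y = [4357/996, 1615/249, 3001/332]
P' = (I − K·H)·P̄ = [8555/996 1619/249 4243/332; 1619/249 3500/249 1315/83; 4243/332 1315/83 7769/332]

x' = [4357/996, 1615/249, 3001/332]
P' = [8555/996 1619/249 4243/332; 1619/249 3500/249 1315/83; 4243/332 1315/83 7769/332]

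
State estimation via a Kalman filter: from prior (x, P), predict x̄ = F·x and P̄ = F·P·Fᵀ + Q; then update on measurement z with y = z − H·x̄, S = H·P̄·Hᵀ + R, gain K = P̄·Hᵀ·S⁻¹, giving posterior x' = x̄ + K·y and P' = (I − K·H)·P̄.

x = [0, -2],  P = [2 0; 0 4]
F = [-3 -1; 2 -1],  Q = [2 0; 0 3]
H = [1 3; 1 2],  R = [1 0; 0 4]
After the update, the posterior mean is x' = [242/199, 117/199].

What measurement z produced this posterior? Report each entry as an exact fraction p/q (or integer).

z = [3, 2]

x̄ = F·x = [2, 2]
P̄ = F·P·Fᵀ + Q = [24 -8; -8 15]
S = H·P̄·Hᵀ + R = [112 74; 74 56]
K = P̄·Hᵀ·S⁻¹ = [-148/199 224/199; 111/199 -137/398]
x' − x̄ = [-156/199, -281/199] = K·y
y = (KᵀK)⁻¹·Kᵀ·(x' − x̄) = [-5, -4]
z = y + H·x̄ = [-5, -4] + [8, 6] = [3, 2]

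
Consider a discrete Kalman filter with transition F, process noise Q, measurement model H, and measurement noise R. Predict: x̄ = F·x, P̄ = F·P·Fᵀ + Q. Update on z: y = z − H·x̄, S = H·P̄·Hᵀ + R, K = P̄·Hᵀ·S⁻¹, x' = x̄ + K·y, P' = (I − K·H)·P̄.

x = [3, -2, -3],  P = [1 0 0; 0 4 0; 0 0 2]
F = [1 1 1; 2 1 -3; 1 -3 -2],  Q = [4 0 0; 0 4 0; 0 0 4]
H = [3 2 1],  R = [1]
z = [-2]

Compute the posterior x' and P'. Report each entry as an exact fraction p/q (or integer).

x' = [-1040/187, 137/187, 2509/187]
P' = [1733/187 -1116/187 -2949/187; -1116/187 1766/187 -122/187; -2949/187 -122/187 9099/187]

x̄ = F·x = [-2, 13, 15]
P̄ = F·P·Fᵀ + Q = [11 0 -15; 0 30 2; -15 2 49]
y = z − H·x̄ = [-37]
S = H·P̄·Hᵀ + R = [187]
K = P̄·Hᵀ·S⁻¹ = [18/187; 62/187; 8/187]
x' = x̄ + K·y = [-1040/187, 137/187, 2509/187]
P' = (I − K·H)·P̄ = [1733/187 -1116/187 -2949/187; -1116/187 1766/187 -122/187; -2949/187 -122/187 9099/187]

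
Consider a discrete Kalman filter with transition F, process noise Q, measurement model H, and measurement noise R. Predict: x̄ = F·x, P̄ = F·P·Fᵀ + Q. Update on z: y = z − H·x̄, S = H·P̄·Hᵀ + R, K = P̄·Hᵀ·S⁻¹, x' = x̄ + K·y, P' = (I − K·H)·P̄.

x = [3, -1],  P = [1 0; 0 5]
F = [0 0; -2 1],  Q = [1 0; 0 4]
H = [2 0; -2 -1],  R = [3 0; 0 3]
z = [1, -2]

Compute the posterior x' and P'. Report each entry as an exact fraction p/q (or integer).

x̄ = F·x = [0, -7]
P̄ = F·P·Fᵀ + Q = [1 0; 0 13]
y = z − H·x̄ = [1, -9]
S = H·P̄·Hᵀ + R = [7 -4; -4 20]
K = P̄·Hᵀ·S⁻¹ = [8/31 -3/62; -13/31 -91/124]
x' = x̄ + K·y = [43/62, -101/124]
P' = (I − K·H)·P̄ = [12/31 -39/62; -39/62 429/124]

x' = [43/62, -101/124]
P' = [12/31 -39/62; -39/62 429/124]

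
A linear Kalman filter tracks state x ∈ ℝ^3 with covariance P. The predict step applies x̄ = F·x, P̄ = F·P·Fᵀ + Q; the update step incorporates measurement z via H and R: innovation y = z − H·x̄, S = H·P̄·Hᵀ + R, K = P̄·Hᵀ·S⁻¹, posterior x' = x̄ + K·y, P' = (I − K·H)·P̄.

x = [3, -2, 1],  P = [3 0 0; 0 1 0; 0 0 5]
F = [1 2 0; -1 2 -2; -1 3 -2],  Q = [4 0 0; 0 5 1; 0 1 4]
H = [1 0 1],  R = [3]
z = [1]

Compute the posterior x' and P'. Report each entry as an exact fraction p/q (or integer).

x' = [9/4, -101/56, -109/56]
P' = [15/2 -27/4 -27/4; -27/4 831/56 471/56; -27/4 471/56 495/56]

x̄ = F·x = [-1, -9, -11]
P̄ = F·P·Fᵀ + Q = [11 1 3; 1 32 30; 3 30 36]
y = z − H·x̄ = [13]
S = H·P̄·Hᵀ + R = [56]
K = P̄·Hᵀ·S⁻¹ = [1/4; 31/56; 39/56]
x' = x̄ + K·y = [9/4, -101/56, -109/56]
P' = (I − K·H)·P̄ = [15/2 -27/4 -27/4; -27/4 831/56 471/56; -27/4 471/56 495/56]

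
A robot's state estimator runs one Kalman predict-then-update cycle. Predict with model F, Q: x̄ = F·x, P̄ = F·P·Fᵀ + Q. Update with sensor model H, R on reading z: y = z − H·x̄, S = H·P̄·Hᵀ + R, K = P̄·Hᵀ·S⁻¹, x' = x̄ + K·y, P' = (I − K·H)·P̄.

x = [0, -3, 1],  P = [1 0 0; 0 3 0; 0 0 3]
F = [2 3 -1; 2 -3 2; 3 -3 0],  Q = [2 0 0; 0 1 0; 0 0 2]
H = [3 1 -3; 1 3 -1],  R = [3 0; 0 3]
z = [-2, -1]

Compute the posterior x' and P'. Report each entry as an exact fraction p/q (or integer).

x̄ = F·x = [-10, 11, 9]
P̄ = F·P·Fᵀ + Q = [36 -29 -21; -29 44 33; -21 33 38]
y = z − H·x̄ = [44, -15]
S = H·P̄·Hᵀ + R = [719 -140; -140 143]
K = P̄·Hᵀ·S⁻¹ = [16106/83217 -1690/83217; -3502/27739 10150/27739; -14992/83217 8600/83217]
x' = x̄ + K·y = [-98156/83217, -1209/27739, -39695/83217]
P' = (I − K·H)·P̄ = [658060/83217 -2647/27739 639307/83217; -2647/27739 12732/27739 5099/27739; 639307/83217 5099/27739 659398/83217]

x' = [-98156/83217, -1209/27739, -39695/83217]
P' = [658060/83217 -2647/27739 639307/83217; -2647/27739 12732/27739 5099/27739; 639307/83217 5099/27739 659398/83217]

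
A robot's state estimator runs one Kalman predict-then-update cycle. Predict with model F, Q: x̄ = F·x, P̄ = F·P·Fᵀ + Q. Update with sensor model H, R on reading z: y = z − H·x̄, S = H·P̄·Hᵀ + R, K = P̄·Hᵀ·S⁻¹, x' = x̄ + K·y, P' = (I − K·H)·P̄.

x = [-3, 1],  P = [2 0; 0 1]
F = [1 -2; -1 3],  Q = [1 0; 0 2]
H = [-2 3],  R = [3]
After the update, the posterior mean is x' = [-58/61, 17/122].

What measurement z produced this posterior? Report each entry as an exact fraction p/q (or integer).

z = [2]

x̄ = F·x = [-5, 6]
P̄ = F·P·Fᵀ + Q = [7 -8; -8 13]
S = H·P̄·Hᵀ + R = [244]
K = P̄·Hᵀ·S⁻¹ = [-19/122; 55/244]
x' − x̄ = [247/61, -715/122] = K·y
y = (KᵀK)⁻¹·Kᵀ·(x' − x̄) = [-26]
z = y + H·x̄ = [-26] + [28] = [2]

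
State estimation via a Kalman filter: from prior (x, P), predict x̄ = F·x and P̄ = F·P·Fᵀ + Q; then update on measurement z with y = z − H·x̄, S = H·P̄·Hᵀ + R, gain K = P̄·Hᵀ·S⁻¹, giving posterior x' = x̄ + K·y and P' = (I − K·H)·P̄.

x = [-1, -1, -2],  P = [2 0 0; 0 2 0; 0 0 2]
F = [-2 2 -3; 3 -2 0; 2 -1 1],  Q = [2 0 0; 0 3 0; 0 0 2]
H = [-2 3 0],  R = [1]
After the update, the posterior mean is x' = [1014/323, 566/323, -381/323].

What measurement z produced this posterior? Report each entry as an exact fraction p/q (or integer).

x̄ = F·x = [6, -1, -3]
P̄ = F·P·Fᵀ + Q = [36 -20 -18; -20 29 16; -18 16 14]
S = H·P̄·Hᵀ + R = [646]
K = P̄·Hᵀ·S⁻¹ = [-66/323; 127/646; 42/323]
x' − x̄ = [-924/323, 889/323, 588/323] = K·y
y = (KᵀK)⁻¹·Kᵀ·(x' − x̄) = [14]
z = y + H·x̄ = [14] + [-15] = [-1]

z = [-1]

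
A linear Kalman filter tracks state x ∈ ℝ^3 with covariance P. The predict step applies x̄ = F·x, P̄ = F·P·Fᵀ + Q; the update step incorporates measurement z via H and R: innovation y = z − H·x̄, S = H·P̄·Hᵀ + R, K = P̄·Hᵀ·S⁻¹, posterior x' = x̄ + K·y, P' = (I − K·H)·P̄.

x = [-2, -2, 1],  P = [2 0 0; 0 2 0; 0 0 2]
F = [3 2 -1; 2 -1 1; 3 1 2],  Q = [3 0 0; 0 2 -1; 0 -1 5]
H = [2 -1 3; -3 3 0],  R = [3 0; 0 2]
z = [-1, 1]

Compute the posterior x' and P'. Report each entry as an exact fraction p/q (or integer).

x̄ = F·x = [-11, -1, -6]
P̄ = F·P·Fᵀ + Q = [31 6 18; 6 14 13; 18 13 33]
y = z − H·x̄ = [38, -29]
S = H·P̄·Hᵀ + R = [552 -219; -219 299]
K = P̄·Hᵀ·S⁻¹ = [16465/117087 -5770/39029; 16319/117087 7117/39029; 33193/117087 6146/39029]
x' = x̄ + K·y = [-160297/117087, -116144/117087, 24110/117087]
P' = (I − K·H)·P̄ = [520297/117087 508757/117087 -160814/117087; 508757/117087 522991/117087 -148522/117087; -160814/117087 -148522/117087 90895/117087]

x' = [-160297/117087, -116144/117087, 24110/117087]
P' = [520297/117087 508757/117087 -160814/117087; 508757/117087 522991/117087 -148522/117087; -160814/117087 -148522/117087 90895/117087]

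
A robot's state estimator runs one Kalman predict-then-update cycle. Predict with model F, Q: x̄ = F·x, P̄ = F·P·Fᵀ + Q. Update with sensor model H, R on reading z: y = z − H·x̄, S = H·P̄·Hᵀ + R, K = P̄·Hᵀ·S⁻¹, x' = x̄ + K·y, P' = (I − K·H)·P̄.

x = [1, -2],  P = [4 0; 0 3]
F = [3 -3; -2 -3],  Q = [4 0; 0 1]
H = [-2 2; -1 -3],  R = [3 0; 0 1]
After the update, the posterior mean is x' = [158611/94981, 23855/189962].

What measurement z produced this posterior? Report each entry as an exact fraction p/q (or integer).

x̄ = F·x = [9, 4]
P̄ = F·P·Fᵀ + Q = [67 3; 3 44]
S = H·P̄·Hᵀ + R = [423 -118; -118 482]
K = P̄·Hᵀ·S⁻¹ = [-35332/94981 -23626/94981; 11797/94981 -47429/189962]
x' − x̄ = [-696218/94981, -735993/189962] = K·y
y = (KᵀK)⁻¹·Kᵀ·(x' − x̄) = [7, 19]
z = y + H·x̄ = [7, 19] + [-10, -21] = [-3, -2]

z = [-3, -2]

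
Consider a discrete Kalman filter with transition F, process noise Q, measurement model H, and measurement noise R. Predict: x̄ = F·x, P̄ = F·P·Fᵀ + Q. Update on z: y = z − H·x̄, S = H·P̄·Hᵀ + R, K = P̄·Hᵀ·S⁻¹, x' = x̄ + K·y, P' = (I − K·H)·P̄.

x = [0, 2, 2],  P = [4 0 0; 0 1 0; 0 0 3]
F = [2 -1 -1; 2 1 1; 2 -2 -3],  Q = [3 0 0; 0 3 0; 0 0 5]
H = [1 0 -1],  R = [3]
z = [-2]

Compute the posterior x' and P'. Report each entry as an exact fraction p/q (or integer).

x̄ = F·x = [-4, 4, -10]
P̄ = F·P·Fᵀ + Q = [23 12 27; 12 23 5; 27 5 52]
y = z − H·x̄ = [-8]
S = H·P̄·Hᵀ + R = [24]
K = P̄·Hᵀ·S⁻¹ = [-1/6; 7/24; -25/24]
x' = x̄ + K·y = [-8/3, 5/3, -5/3]
P' = (I − K·H)·P̄ = [67/3 79/6 137/6; 79/6 503/24 295/24; 137/6 295/24 623/24]

x' = [-8/3, 5/3, -5/3]
P' = [67/3 79/6 137/6; 79/6 503/24 295/24; 137/6 295/24 623/24]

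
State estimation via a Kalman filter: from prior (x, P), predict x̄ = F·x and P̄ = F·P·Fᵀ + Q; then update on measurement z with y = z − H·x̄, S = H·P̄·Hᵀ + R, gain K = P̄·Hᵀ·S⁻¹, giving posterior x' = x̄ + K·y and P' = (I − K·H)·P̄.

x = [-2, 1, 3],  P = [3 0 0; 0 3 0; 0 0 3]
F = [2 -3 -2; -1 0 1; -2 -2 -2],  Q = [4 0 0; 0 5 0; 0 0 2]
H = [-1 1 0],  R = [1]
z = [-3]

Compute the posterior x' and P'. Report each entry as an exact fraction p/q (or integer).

x̄ = F·x = [-13, 5, -4]
P̄ = F·P·Fᵀ + Q = [55 -12 18; -12 11 0; 18 0 38]
y = z − H·x̄ = [-21]
S = H·P̄·Hᵀ + R = [91]
K = P̄·Hᵀ·S⁻¹ = [-67/91; 23/91; -18/91]
x' = x̄ + K·y = [32/13, -4/13, 2/13]
P' = (I − K·H)·P̄ = [516/91 449/91 432/91; 449/91 472/91 414/91; 432/91 414/91 3134/91]

x' = [32/13, -4/13, 2/13]
P' = [516/91 449/91 432/91; 449/91 472/91 414/91; 432/91 414/91 3134/91]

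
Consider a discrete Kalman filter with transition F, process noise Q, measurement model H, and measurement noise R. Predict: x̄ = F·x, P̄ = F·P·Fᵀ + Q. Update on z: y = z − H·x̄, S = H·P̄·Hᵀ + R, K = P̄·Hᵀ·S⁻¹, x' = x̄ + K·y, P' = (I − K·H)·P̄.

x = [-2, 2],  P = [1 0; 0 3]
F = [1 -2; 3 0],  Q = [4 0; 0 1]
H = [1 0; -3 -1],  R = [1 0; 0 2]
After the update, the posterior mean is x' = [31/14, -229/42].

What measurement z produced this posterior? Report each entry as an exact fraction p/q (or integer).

x̄ = F·x = [-6, -6]
P̄ = F·P·Fᵀ + Q = [17 3; 3 10]
S = H·P̄·Hᵀ + R = [18 -54; -54 183]
K = P̄·Hᵀ·S⁻¹ = [65/126 -1/7; -53/42 -10/21]
x' − x̄ = [115/14, 23/42] = K·y
y = (KᵀK)⁻¹·Kᵀ·(x' − x̄) = [9, -25]
z = y + H·x̄ = [9, -25] + [-6, 24] = [3, -1]

z = [3, -1]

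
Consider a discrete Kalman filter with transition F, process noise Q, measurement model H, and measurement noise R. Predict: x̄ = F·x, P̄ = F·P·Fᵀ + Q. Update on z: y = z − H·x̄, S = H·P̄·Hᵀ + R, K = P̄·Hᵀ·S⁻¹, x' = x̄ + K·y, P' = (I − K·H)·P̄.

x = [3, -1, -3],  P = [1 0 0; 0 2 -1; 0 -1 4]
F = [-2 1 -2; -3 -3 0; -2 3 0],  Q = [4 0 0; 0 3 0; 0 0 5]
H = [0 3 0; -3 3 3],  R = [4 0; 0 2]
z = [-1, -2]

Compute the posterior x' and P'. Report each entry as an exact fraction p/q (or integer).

x̄ = F·x = [-1, -6, -9]
P̄ = F·P·Fᵀ + Q = [30 -6 16; -6 30 -12; 16 -12 27]
y = z − H·x̄ = [17, 40]
S = H·P̄·Hᵀ + R = [274 216; 216 389]
K = P̄·Hᵀ·S⁻¹ = [2979/29965 -6276/29965; 9729/29965 144/29965; -6678/29965 3477/29965]
x' = x̄ + K·y = [-230362/29965, -8637/29965, -244131/29965]
P' = (I − K·H)·P̄ = [576012/29965 3972/29965 567856/29965; 3972/29965 12972/29965 -8904/29965; 567856/29965 -8904/29965 579078/29965]

x' = [-230362/29965, -8637/29965, -244131/29965]
P' = [576012/29965 3972/29965 567856/29965; 3972/29965 12972/29965 -8904/29965; 567856/29965 -8904/29965 579078/29965]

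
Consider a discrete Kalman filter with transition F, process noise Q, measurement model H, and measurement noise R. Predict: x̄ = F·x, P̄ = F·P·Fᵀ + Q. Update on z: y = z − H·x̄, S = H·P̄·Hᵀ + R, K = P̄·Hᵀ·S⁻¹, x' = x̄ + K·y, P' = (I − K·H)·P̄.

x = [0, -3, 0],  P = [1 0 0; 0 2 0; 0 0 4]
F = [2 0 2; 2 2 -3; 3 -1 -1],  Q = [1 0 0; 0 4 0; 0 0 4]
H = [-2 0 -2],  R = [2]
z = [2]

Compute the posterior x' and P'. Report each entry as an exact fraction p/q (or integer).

x̄ = F·x = [0, -6, 3]
P̄ = F·P·Fᵀ + Q = [21 -20 -2; -20 52 14; -2 14 19]
y = z − H·x̄ = [8]
S = H·P̄·Hᵀ + R = [146]
K = P̄·Hᵀ·S⁻¹ = [-19/73; 6/73; -17/73]
x' = x̄ + K·y = [-152/73, -390/73, 83/73]
P' = (I − K·H)·P̄ = [811/73 -1232/73 -792/73; -1232/73 3724/73 1226/73; -792/73 1226/73 809/73]

x' = [-152/73, -390/73, 83/73]
P' = [811/73 -1232/73 -792/73; -1232/73 3724/73 1226/73; -792/73 1226/73 809/73]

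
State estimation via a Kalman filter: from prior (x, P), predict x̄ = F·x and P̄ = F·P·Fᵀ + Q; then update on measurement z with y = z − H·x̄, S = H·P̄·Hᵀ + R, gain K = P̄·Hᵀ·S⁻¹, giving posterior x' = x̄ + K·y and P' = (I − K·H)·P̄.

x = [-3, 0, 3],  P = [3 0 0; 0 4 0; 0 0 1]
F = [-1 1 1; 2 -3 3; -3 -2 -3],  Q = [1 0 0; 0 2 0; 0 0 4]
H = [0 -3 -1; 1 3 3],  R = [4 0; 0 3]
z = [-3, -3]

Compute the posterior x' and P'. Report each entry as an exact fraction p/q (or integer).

x̄ = F·x = [6, 3, 0]
P̄ = F·P·Fᵀ + Q = [9 -15 -2; -15 59 -3; -2 -3 56]
y = z − H·x̄ = [6, -18]
S = H·P̄·Hᵀ + R = [573 -616; -616 891]
K = P̄·Hᵀ·S⁻¹ = [1455/11917 4886/131087; -5526/11917 -19515/131087; 4985/11917 61009/131087]
x' = x̄ + K·y = [794604/131087, 379815/131087, -769152/131087]
P' = (I − K·H)·P̄ = [632760/131087 71007/131087 -277041/131087; 71007/131087 143164/131087 -186348/131087; -277041/131087 -186348/131087 339704/131087]

x' = [794604/131087, 379815/131087, -769152/131087]
P' = [632760/131087 71007/131087 -277041/131087; 71007/131087 143164/131087 -186348/131087; -277041/131087 -186348/131087 339704/131087]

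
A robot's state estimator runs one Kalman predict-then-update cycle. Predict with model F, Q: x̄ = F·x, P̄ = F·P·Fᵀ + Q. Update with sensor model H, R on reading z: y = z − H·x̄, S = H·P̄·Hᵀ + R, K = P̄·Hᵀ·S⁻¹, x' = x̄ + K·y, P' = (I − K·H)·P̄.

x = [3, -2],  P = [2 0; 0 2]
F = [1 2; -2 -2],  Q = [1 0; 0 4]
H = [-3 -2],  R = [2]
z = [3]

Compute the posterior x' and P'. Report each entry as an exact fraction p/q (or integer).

x̄ = F·x = [-1, -2]
P̄ = F·P·Fᵀ + Q = [11 -12; -12 20]
y = z − H·x̄ = [-4]
S = H·P̄·Hᵀ + R = [37]
K = P̄·Hᵀ·S⁻¹ = [-9/37; -4/37]
x' = x̄ + K·y = [-1/37, -58/37]
P' = (I − K·H)·P̄ = [326/37 -480/37; -480/37 724/37]

x' = [-1/37, -58/37]
P' = [326/37 -480/37; -480/37 724/37]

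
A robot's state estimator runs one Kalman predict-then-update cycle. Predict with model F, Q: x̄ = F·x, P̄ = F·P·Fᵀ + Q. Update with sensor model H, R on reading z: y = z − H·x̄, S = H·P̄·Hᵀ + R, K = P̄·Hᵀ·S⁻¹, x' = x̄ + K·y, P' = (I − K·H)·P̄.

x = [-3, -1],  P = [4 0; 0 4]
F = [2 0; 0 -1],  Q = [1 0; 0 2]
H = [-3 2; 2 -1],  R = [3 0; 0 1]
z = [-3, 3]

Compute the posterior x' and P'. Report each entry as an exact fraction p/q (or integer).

x' = [233/168, 2/7]
P' = [85/56 17/7; 17/7 30/7]

x̄ = F·x = [-6, 1]
P̄ = F·P·Fᵀ + Q = [17 0; 0 6]
y = z − H·x̄ = [-23, 16]
S = H·P̄·Hᵀ + R = [180 -114; -114 75]
K = P̄·Hᵀ·S⁻¹ = [17/168 17/28; 3/7 4/7]
x' = x̄ + K·y = [233/168, 2/7]
P' = (I − K·H)·P̄ = [85/56 17/7; 17/7 30/7]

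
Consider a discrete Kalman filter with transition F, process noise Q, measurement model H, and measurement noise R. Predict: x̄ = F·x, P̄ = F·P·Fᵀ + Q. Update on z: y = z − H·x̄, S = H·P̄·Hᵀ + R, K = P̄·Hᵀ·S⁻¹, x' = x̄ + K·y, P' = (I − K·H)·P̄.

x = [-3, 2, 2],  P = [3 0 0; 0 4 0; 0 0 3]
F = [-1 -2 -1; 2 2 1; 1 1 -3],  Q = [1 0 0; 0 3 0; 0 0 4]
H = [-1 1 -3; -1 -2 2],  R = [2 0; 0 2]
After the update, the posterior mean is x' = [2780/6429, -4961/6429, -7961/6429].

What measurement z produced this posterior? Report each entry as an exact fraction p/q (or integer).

x̄ = F·x = [-3, 0, -7]
P̄ = F·P·Fᵀ + Q = [23 -25 -2; -25 34 5; -2 5 38]
S = H·P̄·Hᵀ + R = [409 -260; -260 181]
K = P̄·Hᵀ·S⁻¹ = [-1622/6429 -1513/6429; -616/6429 -2057/6429; -1687/6429 -8/6429]
x' − x̄ = [22067/6429, -4961/6429, 37042/6429] = K·y
y = (KᵀK)⁻¹·Kᵀ·(x' − x̄) = [-22, 9]
z = y + H·x̄ = [-22, 9] + [24, -11] = [2, -2]

z = [2, -2]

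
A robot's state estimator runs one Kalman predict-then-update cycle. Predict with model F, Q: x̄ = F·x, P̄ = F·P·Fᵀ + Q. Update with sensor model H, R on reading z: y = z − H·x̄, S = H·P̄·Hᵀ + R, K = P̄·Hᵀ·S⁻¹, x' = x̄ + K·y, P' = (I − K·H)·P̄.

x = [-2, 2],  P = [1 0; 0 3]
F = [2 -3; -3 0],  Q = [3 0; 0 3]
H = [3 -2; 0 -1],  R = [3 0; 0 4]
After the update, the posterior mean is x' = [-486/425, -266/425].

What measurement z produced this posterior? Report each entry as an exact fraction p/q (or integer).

z = [-2, 2]

x̄ = F·x = [-10, 6]
P̄ = F·P·Fᵀ + Q = [34 -6; -6 12]
S = H·P̄·Hᵀ + R = [429 42; 42 16]
K = P̄·Hᵀ·S⁻¹ = [131/425 -369/850; -14/425 -282/425]
x' − x̄ = [3764/425, -2816/425] = K·y
y = (KᵀK)⁻¹·Kᵀ·(x' − x̄) = [40, 8]
z = y + H·x̄ = [40, 8] + [-42, -6] = [-2, 2]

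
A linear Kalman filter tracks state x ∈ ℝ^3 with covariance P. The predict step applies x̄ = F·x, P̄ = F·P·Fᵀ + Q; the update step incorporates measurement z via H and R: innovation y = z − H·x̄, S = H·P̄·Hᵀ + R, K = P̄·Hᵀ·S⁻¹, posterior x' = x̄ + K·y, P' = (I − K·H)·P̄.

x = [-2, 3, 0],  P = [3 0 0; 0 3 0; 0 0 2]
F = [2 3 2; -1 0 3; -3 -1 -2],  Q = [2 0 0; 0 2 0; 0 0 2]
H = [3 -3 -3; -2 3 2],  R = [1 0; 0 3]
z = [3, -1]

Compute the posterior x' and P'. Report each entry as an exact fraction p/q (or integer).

x' = [10418/2075, 933/830, 11989/4150]
P' = [11829/2075 757/415 7696/2075; 757/415 493/166 -1109/830; 7696/2075 -1109/830 21483/4150]

x̄ = F·x = [5, 2, 3]
P̄ = F·P·Fᵀ + Q = [49 6 -35; 6 23 -3; -35 -3 40]
y = z − H·x̄ = [3, -3]
S = H·P̄·Hᵀ + R = [1477 -1026; -1026 738]
K = P̄·Hᵀ·S⁻¹ = [1044/2075 3089/6225; 237/415 2149/2490; -819/2075 -4453/12450]
x' = x̄ + K·y = [10418/2075, 933/830, 11989/4150]
P' = (I − K·H)·P̄ = [11829/2075 757/415 7696/2075; 757/415 493/166 -1109/830; 7696/2075 -1109/830 21483/4150]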